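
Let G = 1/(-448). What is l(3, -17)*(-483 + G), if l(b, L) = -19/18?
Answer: 4111315/8064 ≈ 509.84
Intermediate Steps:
l(b, L) = -19/18 (l(b, L) = -19*1/18 = -19/18)
G = -1/448 ≈ -0.0022321
l(3, -17)*(-483 + G) = -19*(-483 - 1/448)/18 = -19/18*(-216385/448) = 4111315/8064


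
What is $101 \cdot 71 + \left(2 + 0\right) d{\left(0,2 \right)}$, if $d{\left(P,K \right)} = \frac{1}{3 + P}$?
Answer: $\frac{21515}{3} \approx 7171.7$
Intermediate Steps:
$101 \cdot 71 + \left(2 + 0\right) d{\left(0,2 \right)} = 101 \cdot 71 + \frac{2 + 0}{3 + 0} = 7171 + \frac{2}{3} = \frac{21515}{3}$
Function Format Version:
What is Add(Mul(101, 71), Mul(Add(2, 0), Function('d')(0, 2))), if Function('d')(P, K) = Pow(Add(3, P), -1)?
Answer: Rational(21515, 3) ≈ 7171.7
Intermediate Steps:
Add(Mul(101, 71), Mul(Add(2, 0), Function('d')(0, 2))) = Add(Mul(101, 71), Mul(Add(2, 0), Pow(Add(3, 0), -1))) = Add(7171, Mul(2, Pow(3, -1))) = Add(7171, Mul(2, Rational(1, 3))) = Add(7171, Rational(2, 3)) = Rational(21515, 3)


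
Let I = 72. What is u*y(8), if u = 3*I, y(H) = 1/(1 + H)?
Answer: 24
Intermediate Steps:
u = 216 (u = 3*72 = 216)
u*y(8) = 216/(1 + 8) = 216/9 = 216*(1/9) = 24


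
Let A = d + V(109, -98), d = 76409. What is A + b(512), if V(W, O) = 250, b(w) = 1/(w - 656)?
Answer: 11038895/144 ≈ 76659.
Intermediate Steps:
b(w) = 1/(-656 + w)
A = 76659 (A = 76409 + 250 = 76659)
A + b(512) = 76659 + 1/(-656 + 512) = 76659 + 1/(-144) = 76659 - 1/144 = 11038895/144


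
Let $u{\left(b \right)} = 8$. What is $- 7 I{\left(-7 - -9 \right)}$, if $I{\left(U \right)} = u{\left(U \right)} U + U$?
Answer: $-126$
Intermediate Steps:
$I{\left(U \right)} = 9 U$ ($I{\left(U \right)} = 8 U + U = 9 U$)
$- 7 I{\left(-7 - -9 \right)} = - 7 \cdot 9 \left(-7 - -9\right) = - 7 \cdot 9 \left(-7 + 9\right) = - 7 \cdot 9 \cdot 2 = \left(-7\right) 18 = -126$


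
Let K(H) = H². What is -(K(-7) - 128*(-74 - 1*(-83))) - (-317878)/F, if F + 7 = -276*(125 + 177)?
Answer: 91627099/83359 ≈ 1099.2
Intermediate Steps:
F = -83359 (F = -7 - 276*(125 + 177) = -7 - 276*302 = -7 - 83352 = -83359)
-(K(-7) - 128*(-74 - 1*(-83))) - (-317878)/F = -((-7)² - 128*(-74 - 1*(-83))) - (-317878)/(-83359) = -(49 - 128*(-74 + 83)) - (-317878)*(-1)/83359 = -(49 - 128*9) - 1*317878/83359 = -(49 - 1152) - 317878/83359 = -1*(-1103) - 317878/83359 = 1103 - 317878/83359 = 91627099/83359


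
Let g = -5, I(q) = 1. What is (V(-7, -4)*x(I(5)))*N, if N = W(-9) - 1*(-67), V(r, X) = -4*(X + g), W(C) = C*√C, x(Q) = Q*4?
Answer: 9648 - 3888*I ≈ 9648.0 - 3888.0*I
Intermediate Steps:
x(Q) = 4*Q
W(C) = C^(3/2)
V(r, X) = 20 - 4*X (V(r, X) = -4*(X - 5) = -4*(-5 + X) = 20 - 4*X)
N = 67 - 27*I (N = (-9)^(3/2) - 1*(-67) = -27*I + 67 = 67 - 27*I ≈ 67.0 - 27.0*I)
(V(-7, -4)*x(I(5)))*N = ((20 - 4*(-4))*(4*1))*(67 - 27*I) = ((20 + 16)*4)*(67 - 27*I) = (36*4)*(67 - 27*I) = 144*(67 - 27*I) = 9648 - 3888*I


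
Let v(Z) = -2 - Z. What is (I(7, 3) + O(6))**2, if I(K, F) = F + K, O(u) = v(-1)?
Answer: 81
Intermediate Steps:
O(u) = -1 (O(u) = -2 - 1*(-1) = -2 + 1 = -1)
(I(7, 3) + O(6))**2 = ((3 + 7) - 1)**2 = (10 - 1)**2 = 9**2 = 81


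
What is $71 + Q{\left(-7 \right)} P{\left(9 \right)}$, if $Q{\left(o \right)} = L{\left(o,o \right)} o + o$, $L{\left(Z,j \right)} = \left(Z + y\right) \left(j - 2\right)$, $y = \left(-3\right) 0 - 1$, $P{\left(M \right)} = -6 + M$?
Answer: $-1462$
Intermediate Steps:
$y = -1$ ($y = 0 - 1 = -1$)
$L{\left(Z,j \right)} = \left(-1 + Z\right) \left(-2 + j\right)$ ($L{\left(Z,j \right)} = \left(Z - 1\right) \left(j - 2\right) = \left(-1 + Z\right) \left(-2 + j\right)$)
$Q{\left(o \right)} = o + o \left(2 + o^{2} - 3 o\right)$ ($Q{\left(o \right)} = \left(2 - o - 2 o + o o\right) o + o = \left(2 - o - 2 o + o^{2}\right) o + o = \left(2 + o^{2} - 3 o\right) o + o = o \left(2 + o^{2} - 3 o\right) + o = o + o \left(2 + o^{2} - 3 o\right)$)
$71 + Q{\left(-7 \right)} P{\left(9 \right)} = 71 + - 7 \left(3 + \left(-7\right)^{2} - -21\right) \left(-6 + 9\right) = 71 + - 7 \left(3 + 49 + 21\right) 3 = 71 + \left(-7\right) 73 \cdot 3 = 71 - 1533 = -1462$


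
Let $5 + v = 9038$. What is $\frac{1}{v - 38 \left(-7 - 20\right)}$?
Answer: $\frac{1}{10059} \approx 9.9413 \cdot 10^{-5}$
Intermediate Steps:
$v = 9033$ ($v = -5 + 9038 = 9033$)
$\frac{1}{v - 38 \left(-7 - 20\right)} = \frac{1}{9033 - 38 \left(-7 - 20\right)} = \frac{1}{9033 - -1026} = \frac{1}{9033 + 1026} = \frac{1}{10059}$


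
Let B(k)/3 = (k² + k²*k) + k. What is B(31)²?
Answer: 8528337801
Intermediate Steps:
B(k) = 3*k + 3*k² + 3*k³ (B(k) = 3*((k² + k²*k) + k) = 3*((k² + k³) + k) = 3*(k + k² + k³) = 3*k + 3*k² + 3*k³)
B(31)² = (3*31*(1 + 31 + 31²))² = (3*31*(1 + 31 + 961))² = (3*31*993)² = 92349² = 8528337801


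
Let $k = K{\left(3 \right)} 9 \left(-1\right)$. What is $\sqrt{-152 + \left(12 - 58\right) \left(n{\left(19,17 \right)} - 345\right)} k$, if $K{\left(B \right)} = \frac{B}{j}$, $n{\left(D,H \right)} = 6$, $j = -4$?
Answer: $\frac{27 \sqrt{15442}}{4} \approx 838.79$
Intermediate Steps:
$K{\left(B \right)} = - \frac{B}{4}$ ($K{\left(B \right)} = \frac{B}{-4} = B \left(- \frac{1}{4}\right) = - \frac{B}{4}$)
$k = \frac{27}{4}$ ($k = \left(- \frac{1}{4}\right) 3 \cdot 9 \left(-1\right) = \left(- \frac{3}{4}\right) 9 \left(-1\right) = \left(- \frac{27}{4}\right) \left(-1\right) = \frac{27}{4} \approx 6.75$)
$\sqrt{-152 + \left(12 - 58\right) \left(n{\left(19,17 \right)} - 345\right)} k = \sqrt{-152 + \left(12 - 58\right) \left(6 - 345\right)} \frac{27}{4} = \sqrt{-152 - -15594} \cdot \frac{27}{4} = \sqrt{-152 + 15594} \cdot \frac{27}{4} = \sqrt{15442} \cdot \frac{27}{4} = \frac{27 \sqrt{15442}}{4}$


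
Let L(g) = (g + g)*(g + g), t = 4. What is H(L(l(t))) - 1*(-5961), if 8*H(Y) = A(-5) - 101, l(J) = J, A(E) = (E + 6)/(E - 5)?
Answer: 475869/80 ≈ 5948.4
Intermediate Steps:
A(E) = (6 + E)/(-5 + E)
L(g) = 4*g**2 (L(g) = (2*g)*(2*g) = 4*g**2)
H(Y) = -1011/80 (H(Y) = ((6 - 5)/(-5 - 5) - 101)/8 = (1/(-10) - 101)/8 = (-1/10*1 - 101)/8 = (-1/10 - 101)/8 = (1/8)*(-1011/10) = -1011/80)
H(L(l(t))) - 1*(-5961) = -1011/80 - 1*(-5961) = -1011/80 + 5961 = 475869/80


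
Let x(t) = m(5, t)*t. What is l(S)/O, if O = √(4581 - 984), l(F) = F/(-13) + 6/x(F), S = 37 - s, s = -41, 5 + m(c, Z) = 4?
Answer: -79*√3597/46761 ≈ -0.10132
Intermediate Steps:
m(c, Z) = -1 (m(c, Z) = -5 + 4 = -1)
x(t) = -t
S = 78 (S = 37 - 1*(-41) = 37 + 41 = 78)
l(F) = -6/F - F/13 (l(F) = F/(-13) + 6/((-F)) = F*(-1/13) + 6*(-1/F) = -F/13 - 6/F = -6/F - F/13)
O = √3597 ≈ 59.975
l(S)/O = (-6/78 - 1/13*78)/(√3597) = (-6*1/78 - 6)*(√3597/3597) = (-1/13 - 6)*(√3597/3597) = -79*√3597/46761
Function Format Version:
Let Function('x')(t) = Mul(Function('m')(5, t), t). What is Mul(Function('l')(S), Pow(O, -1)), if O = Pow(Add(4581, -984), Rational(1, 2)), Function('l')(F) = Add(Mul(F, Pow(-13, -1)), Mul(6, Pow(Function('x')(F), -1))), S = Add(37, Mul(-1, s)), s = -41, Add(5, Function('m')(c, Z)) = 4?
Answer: Mul(Rational(-79, 46761), Pow(3597, Rational(1, 2))) ≈ -0.10132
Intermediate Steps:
Function('m')(c, Z) = -1 (Function('m')(c, Z) = Add(-5, 4) = -1)
Function('x')(t) = Mul(-1, t)
S = 78 (S = Add(37, Mul(-1, -41)) = Add(37, 41) = 78)
Function('l')(F) = Add(Mul(-6, Pow(F, -1)), Mul(Rational(-1, 13), F)) (Function('l')(F) = Add(Mul(F, Pow(-13, -1)), Mul(6, Pow(Mul(-1, F), -1))) = Add(Mul(F, Rational(-1, 13)), Mul(6, Mul(-1, Pow(F, -1)))) = Add(Mul(Rational(-1, 13), F), Mul(-6, Pow(F, -1))) = Add(Mul(-6, Pow(F, -1)), Mul(Rational(-1, 13), F)))
O = Pow(3597, Rational(1, 2)) ≈ 59.975
Mul(Function('l')(S), Pow(O, -1)) = Mul(Add(Mul(-6, Pow(78, -1)), Mul(Rational(-1, 13), 78)), Pow(Pow(3597, Rational(1, 2)), -1)) = Mul(Add(Mul(-6, Rational(1, 78)), -6), Mul(Rational(1, 3597), Pow(3597, Rational(1, 2)))) = Mul(Add(Rational(-1, 13), -6), Mul(Rational(1, 3597), Pow(3597, Rational(1, 2)))) = Mul(Rational(-79, 13), Mul(Rational(1, 3597), Pow(3597, Rational(1, 2)))) = Mul(Rational(-79, 46761), Pow(3597, Rational(1, 2)))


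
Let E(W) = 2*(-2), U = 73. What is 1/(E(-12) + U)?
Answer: 1/69 ≈ 0.014493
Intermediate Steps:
E(W) = -4
1/(E(-12) + U) = 1/(-4 + 73) = 1/69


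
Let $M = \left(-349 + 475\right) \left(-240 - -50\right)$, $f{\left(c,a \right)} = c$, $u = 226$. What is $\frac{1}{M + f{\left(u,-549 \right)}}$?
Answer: $- \frac{1}{23714} \approx -4.2169 \cdot 10^{-5}$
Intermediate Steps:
$M = -23940$ ($M = 126 \left(-240 + 50\right) = 126 \left(-190\right) = -23940$)
$\frac{1}{M + f{\left(u,-549 \right)}} = \frac{1}{-23940 + 226} = \frac{1}{-23714} = - \frac{1}{23714}$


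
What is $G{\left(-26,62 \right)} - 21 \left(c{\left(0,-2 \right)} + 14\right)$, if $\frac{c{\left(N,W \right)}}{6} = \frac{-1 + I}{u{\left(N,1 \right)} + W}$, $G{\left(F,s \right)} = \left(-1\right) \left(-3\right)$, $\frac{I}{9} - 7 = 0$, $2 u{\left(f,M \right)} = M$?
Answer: $4917$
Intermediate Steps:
$u{\left(f,M \right)} = \frac{M}{2}$
$I = 63$ ($I = 63 + 9 \cdot 0 = 63 + 0 = 63$)
$G{\left(F,s \right)} = 3$
$c{\left(N,W \right)} = \frac{372}{\frac{1}{2} + W}$ ($c{\left(N,W \right)} = 6 \frac{-1 + 63}{\frac{1}{2} \cdot 1 + W} = 6 \frac{62}{\frac{1}{2} + W} = \frac{372}{\frac{1}{2} + W}$)
$G{\left(-26,62 \right)} - 21 \left(c{\left(0,-2 \right)} + 14\right) = 3 - 21 \left(\frac{744}{1 + 2 \left(-2\right)} + 14\right) = 3 - 21 \left(\frac{744}{1 - 4} + 14\right) = 3 - 21 \left(\frac{744}{-3} + 14\right) = 3 - 21 \left(744 \left(- \frac{1}{3}\right) + 14\right) = 3 - 21 \left(-248 + 14\right) = 3 - -4914 = 3 + 4914 = 4917$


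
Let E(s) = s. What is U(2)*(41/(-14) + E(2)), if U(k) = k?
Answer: -13/7 ≈ -1.8571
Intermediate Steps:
U(2)*(41/(-14) + E(2)) = 2*(41/(-14) + 2) = 2*(41*(-1/14) + 2) = 2*(-41/14 + 2) = 2*(-13/14) = -13/7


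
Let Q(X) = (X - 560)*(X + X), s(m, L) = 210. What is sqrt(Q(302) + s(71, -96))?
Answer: I*sqrt(155622) ≈ 394.49*I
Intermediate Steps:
Q(X) = 2*X*(-560 + X) (Q(X) = (-560 + X)*(2*X) = 2*X*(-560 + X))
sqrt(Q(302) + s(71, -96)) = sqrt(2*302*(-560 + 302) + 210) = sqrt(2*302*(-258) + 210) = sqrt(-155832 + 210) = sqrt(-155622) = I*sqrt(155622)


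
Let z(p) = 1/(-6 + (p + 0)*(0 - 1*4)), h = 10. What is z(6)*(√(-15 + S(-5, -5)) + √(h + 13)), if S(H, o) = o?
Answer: -√23/30 - I*√5/15 ≈ -0.15986 - 0.14907*I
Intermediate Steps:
z(p) = 1/(-6 - 4*p) (z(p) = 1/(-6 + p*(0 - 4)) = 1/(-6 + p*(-4)) = 1/(-6 - 4*p))
z(6)*(√(-15 + S(-5, -5)) + √(h + 13)) = (-1/(6 + 4*6))*(√(-15 - 5) + √(10 + 13)) = (-1/(6 + 24))*(√(-20) + √23) = (-1/30)*(2*I*√5 + √23) = (-1*1/30)*(√23 + 2*I*√5) = -(√23 + 2*I*√5)/30 = -√23/30 - I*√5/15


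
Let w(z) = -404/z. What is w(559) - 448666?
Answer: -250804698/559 ≈ -4.4867e+5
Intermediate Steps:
w(559) - 448666 = -404/559 - 448666 = -250804698/559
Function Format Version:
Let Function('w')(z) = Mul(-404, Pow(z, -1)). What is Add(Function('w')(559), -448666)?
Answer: Rational(-250804698, 559) ≈ -4.4867e+5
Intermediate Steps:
Add(Function('w')(559), -448666) = Add(Mul(-404, Pow(559, -1)), -448666) = Add(Mul(-404, Rational(1, 559)), -448666) = Add(Rational(-404, 559), -448666) = Rational(-250804698, 559)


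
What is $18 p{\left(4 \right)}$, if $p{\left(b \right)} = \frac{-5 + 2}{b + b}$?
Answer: $- \frac{27}{4} \approx -6.75$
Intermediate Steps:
$p{\left(b \right)} = - \frac{3}{2 b}$
$18 p{\left(4 \right)} = 18 \left(- \frac{3}{2 \cdot 4}\right) = 18 \left(\left(- \frac{3}{2}\right) \frac{1}{4}\right) = 18 \left(- \frac{3}{8}\right) = - \frac{27}{4}$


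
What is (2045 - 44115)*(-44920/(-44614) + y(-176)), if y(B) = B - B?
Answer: -944892200/22307 ≈ -42359.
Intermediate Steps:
y(B) = 0
(2045 - 44115)*(-44920/(-44614) + y(-176)) = (2045 - 44115)*(-44920/(-44614) + 0) = -42070*(-44920*(-1/44614) + 0) = -42070*(22460/22307 + 0) = -42070*22460/22307 = -944892200/22307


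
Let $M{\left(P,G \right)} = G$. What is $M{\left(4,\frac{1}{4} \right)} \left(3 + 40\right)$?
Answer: $\frac{43}{4} \approx 10.75$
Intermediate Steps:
$M{\left(4,\frac{1}{4} \right)} \left(3 + 40\right) = \frac{3 + 40}{4} = \frac{1}{4} \cdot 43 = \frac{43}{4}$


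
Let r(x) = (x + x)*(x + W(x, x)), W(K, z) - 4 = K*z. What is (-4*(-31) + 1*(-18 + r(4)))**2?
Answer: 88804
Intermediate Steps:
W(K, z) = 4 + K*z
r(x) = 2*x*(4 + x + x**2) (r(x) = (x + x)*(x + (4 + x*x)) = (2*x)*(x + (4 + x**2)) = (2*x)*(4 + x + x**2) = 2*x*(4 + x + x**2))
(-4*(-31) + 1*(-18 + r(4)))**2 = (-4*(-31) + 1*(-18 + 2*4*(4 + 4 + 4**2)))**2 = (124 + 1*(-18 + 2*4*(4 + 4 + 16)))**2 = (124 + 1*(-18 + 2*4*24))**2 = (124 + 1*(-18 + 192))**2 = (124 + 1*174)**2 = (124 + 174)**2 = 298**2 = 88804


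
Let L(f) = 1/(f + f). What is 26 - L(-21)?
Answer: 1093/42 ≈ 26.024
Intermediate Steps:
L(f) = 1/(2*f)
26 - L(-21) = 26 - 1/(2*(-21)) = 26 - (-1)/(2*21) = 26 - 1*(-1/42) = 26 + 1/42 = 1093/42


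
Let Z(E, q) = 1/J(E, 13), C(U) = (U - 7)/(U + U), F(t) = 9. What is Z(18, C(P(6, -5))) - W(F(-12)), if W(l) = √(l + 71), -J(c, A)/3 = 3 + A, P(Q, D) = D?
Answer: -1/48 - 4*√5 ≈ -8.9651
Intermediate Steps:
J(c, A) = -9 - 3*A (J(c, A) = -3*(3 + A) = -9 - 3*A)
W(l) = √(71 + l)
C(U) = (-7 + U)/(2*U) (C(U) = (-7 + U)/((2*U)) = (-7 + U)*(1/(2*U)) = (-7 + U)/(2*U))
Z(E, q) = -1/48 (Z(E, q) = 1/(-9 - 3*13) = 1/(-9 - 39) = 1/(-48) = -1/48)
Z(18, C(P(6, -5))) - W(F(-12)) = -1/48 - √(71 + 9) = -1/48 - √80 = -1/48 - 4*√5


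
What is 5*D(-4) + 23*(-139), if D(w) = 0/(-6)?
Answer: -3197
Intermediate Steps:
D(w) = 0 (D(w) = 0*(-⅙) = 0)
5*D(-4) + 23*(-139) = 5*0 + 23*(-139) = 0 - 3197 = -3197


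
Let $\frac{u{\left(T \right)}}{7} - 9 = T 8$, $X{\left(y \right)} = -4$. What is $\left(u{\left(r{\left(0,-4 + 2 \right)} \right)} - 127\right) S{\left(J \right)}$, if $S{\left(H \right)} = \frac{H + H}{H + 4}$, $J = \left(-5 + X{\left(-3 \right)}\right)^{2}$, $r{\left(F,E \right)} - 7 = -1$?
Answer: $\frac{2592}{5} \approx 518.4$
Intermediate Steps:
$r{\left(F,E \right)} = 6$ ($r{\left(F,E \right)} = 7 - 1 = 6$)
$u{\left(T \right)} = 63 + 56 T$ ($u{\left(T \right)} = 63 + 7 T 8 = 63 + 7 \cdot 8 T = 63 + 56 T$)
$J = 81$ ($J = \left(-5 - 4\right)^{2} = \left(-9\right)^{2} = 81$)
$S{\left(H \right)} = \frac{2 H}{4 + H}$
$\left(u{\left(r{\left(0,-4 + 2 \right)} \right)} - 127\right) S{\left(J \right)} = \left(\left(63 + 56 \cdot 6\right) - 127\right) 2 \cdot 81 \frac{1}{4 + 81} = \left(\left(63 + 336\right) - 127\right) 2 \cdot 81 \cdot \frac{1}{85} = \left(399 - 127\right) 2 \cdot 81 \cdot \frac{1}{85} = 272 \cdot \frac{162}{85} = \frac{2592}{5}$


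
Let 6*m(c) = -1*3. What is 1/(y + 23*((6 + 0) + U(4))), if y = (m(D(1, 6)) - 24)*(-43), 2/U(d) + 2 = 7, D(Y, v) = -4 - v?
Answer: 10/12007 ≈ 0.00083285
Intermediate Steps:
U(d) = ⅖ (U(d) = 2/(-2 + 7) = 2/5 = 2*(⅕) = ⅖)
m(c) = -½ (m(c) = (-1*3)/6 = (⅙)*(-3) = -½)
y = 2107/2 (y = (-½ - 24)*(-43) = -49/2*(-43) = 2107/2 ≈ 1053.5)
1/(y + 23*((6 + 0) + U(4))) = 1/(2107/2 + 23*((6 + 0) + ⅖)) = 1/(2107/2 + 23*(6 + ⅖)) = 1/(2107/2 + 23*(32/5)) = 1/(2107/2 + 736/5) = 1/(12007/10) = 10/12007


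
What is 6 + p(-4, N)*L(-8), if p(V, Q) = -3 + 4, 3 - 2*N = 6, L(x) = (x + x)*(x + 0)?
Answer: 134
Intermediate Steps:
L(x) = 2*x² (L(x) = (2*x)*x = 2*x²)
N = -3/2 (N = 3/2 - ½*6 = 3/2 - 3 = -3/2 ≈ -1.5000)
p(V, Q) = 1
6 + p(-4, N)*L(-8) = 6 + 1*(2*(-8)²) = 6 + 1*(2*64) = 6 + 1*128 = 6 + 128 = 134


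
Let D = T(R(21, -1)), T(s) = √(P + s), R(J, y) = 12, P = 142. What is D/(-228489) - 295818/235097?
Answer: -295818/235097 - √154/228489 ≈ -1.2583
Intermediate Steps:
T(s) = √(142 + s)
D = √154 (D = √(142 + 12) = √154 ≈ 12.410)
D/(-228489) - 295818/235097 = √154/(-228489) - 295818/235097 = √154*(-1/228489) - 295818*1/235097 = -√154/228489 - 295818/235097 = -295818/235097 - √154/228489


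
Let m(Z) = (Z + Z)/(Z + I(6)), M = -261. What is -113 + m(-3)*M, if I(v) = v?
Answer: 409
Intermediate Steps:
m(Z) = 2*Z/(6 + Z) (m(Z) = (Z + Z)/(Z + 6) = (2*Z)/(6 + Z) = 2*Z/(6 + Z))
-113 + m(-3)*M = -113 + (2*(-3)/(6 - 3))*(-261) = -113 + (2*(-3)/3)*(-261) = -113 + (2*(-3)*(⅓))*(-261) = -113 - 2*(-261) = -113 + 522 = 409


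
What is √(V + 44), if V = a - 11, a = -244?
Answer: I*√211 ≈ 14.526*I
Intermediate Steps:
V = -255 (V = -244 - 11 = -255)
√(V + 44) = √(-255 + 44) = √(-211) = I*√211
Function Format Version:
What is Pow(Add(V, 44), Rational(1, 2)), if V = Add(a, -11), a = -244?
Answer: Mul(I, Pow(211, Rational(1, 2))) ≈ Mul(14.526, I)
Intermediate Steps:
V = -255 (V = Add(-244, -11) = -255)
Pow(Add(V, 44), Rational(1, 2)) = Pow(Add(-255, 44), Rational(1, 2)) = Pow(-211, Rational(1, 2)) = Mul(I, Pow(211, Rational(1, 2)))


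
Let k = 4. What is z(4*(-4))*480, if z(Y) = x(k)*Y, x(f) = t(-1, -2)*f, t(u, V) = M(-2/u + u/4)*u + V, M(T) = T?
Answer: 115200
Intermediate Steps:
t(u, V) = V + u*(-2/u + u/4) (t(u, V) = (-2/u + u/4)*u + V = u*(-2/u + u/4) + V = V + u*(-2/u + u/4))
x(f) = -15*f/4 (x(f) = (-2 - 2 + (¼)*(-1)²)*f = (-2 - 2 + (¼)*1)*f = (-2 - 2 + ¼)*f = -15*f/4)
z(Y) = -15*Y (z(Y) = (-15/4*4)*Y = -15*Y)
z(4*(-4))*480 = -60*(-4)*480 = -15*(-16)*480 = 240*480 = 115200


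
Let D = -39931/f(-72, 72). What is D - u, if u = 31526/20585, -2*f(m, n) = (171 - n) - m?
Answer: 1638568324/3520035 ≈ 465.50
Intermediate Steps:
f(m, n) = -171/2 + m/2 + n/2 (f(m, n) = -((171 - n) - m)/2 = -(171 - m - n)/2 = -171/2 + m/2 + n/2)
D = 79862/171 (D = -39931/(-171/2 + (1/2)*(-72) + (1/2)*72) = -39931/(-171/2 - 36 + 36) = -39931/(-171/2) = -39931*(-2/171) = 79862/171 ≈ 467.03)
u = 31526/20585 (u = 31526*(1/20585) = 31526/20585 ≈ 1.5315)
D - u = 79862/171 - 1*31526/20585 = 79862/171 - 31526/20585 = 1638568324/3520035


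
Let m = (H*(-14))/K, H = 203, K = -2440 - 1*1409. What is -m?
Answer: -2842/3849 ≈ -0.73837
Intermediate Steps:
K = -3849 (K = -2440 - 1409 = -3849)
m = 2842/3849 (m = (203*(-14))/(-3849) = -2842*(-1/3849) = 2842/3849 ≈ 0.73837)
-m = -1*2842/3849 = -2842/3849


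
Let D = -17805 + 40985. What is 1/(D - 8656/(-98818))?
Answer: 49409/1145304948 ≈ 4.3140e-5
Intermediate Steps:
D = 23180
1/(D - 8656/(-98818)) = 1/(23180 - 8656/(-98818)) = 1/(23180 - 8656*(-1/98818)) = 1/(23180 + 4328/49409) = 1/(1145304948/49409) = 49409/1145304948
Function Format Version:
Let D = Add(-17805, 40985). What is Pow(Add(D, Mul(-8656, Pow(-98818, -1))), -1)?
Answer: Rational(49409, 1145304948) ≈ 4.3140e-5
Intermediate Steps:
D = 23180
Pow(Add(D, Mul(-8656, Pow(-98818, -1))), -1) = Pow(Add(23180, Mul(-8656, Pow(-98818, -1))), -1) = Pow(Add(23180, Mul(-8656, Rational(-1, 98818))), -1) = Pow(Add(23180, Rational(4328, 49409)), -1) = Pow(Rational(1145304948, 49409), -1) = Rational(49409, 1145304948)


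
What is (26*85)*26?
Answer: 57460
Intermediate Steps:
(26*85)*26 = 2210*26 = 57460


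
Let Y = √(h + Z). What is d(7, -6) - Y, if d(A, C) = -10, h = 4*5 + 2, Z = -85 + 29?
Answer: -10 - I*√34 ≈ -10.0 - 5.831*I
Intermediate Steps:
Z = -56
h = 22 (h = 20 + 2 = 22)
Y = I*√34 (Y = √(22 - 56) = √(-34) = I*√34 ≈ 5.8309*I)
d(7, -6) - Y = -10 - I*√34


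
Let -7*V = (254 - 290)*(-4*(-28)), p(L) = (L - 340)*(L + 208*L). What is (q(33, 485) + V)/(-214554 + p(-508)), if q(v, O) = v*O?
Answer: 16581/89819302 ≈ 0.00018460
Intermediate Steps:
p(L) = 209*L*(-340 + L) (p(L) = (-340 + L)*(209*L) = 209*L*(-340 + L))
V = 576 (V = -(254 - 290)*(-4*(-28))/7 = -(-36)*112/7 = -1/7*(-4032) = 576)
q(v, O) = O*v
(q(33, 485) + V)/(-214554 + p(-508)) = (485*33 + 576)/(-214554 + 209*(-508)*(-340 - 508)) = (16005 + 576)/(-214554 + 209*(-508)*(-848)) = 16581/(-214554 + 90033856) = 16581/89819302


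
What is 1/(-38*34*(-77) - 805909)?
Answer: -1/706425 ≈ -1.4156e-6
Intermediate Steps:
1/(-38*34*(-77) - 805909) = 1/(-1292*(-77) - 805909) = 1/(99484 - 805909) = 1/(-706425) = -1/706425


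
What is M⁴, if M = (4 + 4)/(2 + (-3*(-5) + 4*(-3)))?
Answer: 4096/625 ≈ 6.5536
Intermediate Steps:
M = 8/5 (M = 8/(2 + (15 - 12)) = 8/(2 + 3) = 8/5 ≈ 1.6000)
M⁴ = (8/5)⁴ = 4096/625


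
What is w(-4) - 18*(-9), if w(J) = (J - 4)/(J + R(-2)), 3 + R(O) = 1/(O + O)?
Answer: 4730/29 ≈ 163.10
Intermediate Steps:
R(O) = -3 + 1/(2*O) (R(O) = -3 + 1/(O + O) = -3 + 1/(2*O))
w(J) = (-4 + J)/(-13/4 + J) (w(J) = (J - 4)/(J + (-3 + (½)/(-2))) = (-4 + J)/(J + (-3 + (½)*(-½))) = (-4 + J)/(J + (-3 - ¼)) = (-4 + J)/(J - 13/4) = (-4 + J)/(-13/4 + J))
w(-4) - 18*(-9) = 4*(4 - 1*(-4))/(13 - 4*(-4)) - 18*(-9) = 4*(4 + 4)/(13 + 16) + 162 = 4*8/29 + 162 = 4*(1/29)*8 + 162 = 32/29 + 162 = 4730/29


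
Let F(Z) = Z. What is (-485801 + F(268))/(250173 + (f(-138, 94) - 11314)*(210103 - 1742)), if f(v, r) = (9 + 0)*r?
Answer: 485533/2180872775 ≈ 0.00022263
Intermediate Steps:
f(v, r) = 9*r
(-485801 + F(268))/(250173 + (f(-138, 94) - 11314)*(210103 - 1742)) = (-485801 + 268)/(250173 + (9*94 - 11314)*(210103 - 1742)) = -485533/(250173 + (846 - 11314)*208361) = -485533/(250173 - 10468*208361) = -485533/(250173 - 2181122948) = -485533/(-2180872775) = -485533*(-1/2180872775) = 485533/2180872775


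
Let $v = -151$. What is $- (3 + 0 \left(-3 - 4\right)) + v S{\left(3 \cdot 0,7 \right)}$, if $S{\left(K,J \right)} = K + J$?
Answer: $-1060$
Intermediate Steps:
$S{\left(K,J \right)} = J + K$
$- (3 + 0 \left(-3 - 4\right)) + v S{\left(3 \cdot 0,7 \right)} = - (3 + 0 \left(-3 - 4\right)) - 151 \left(7 + 3 \cdot 0\right) = - (3 + 0 \left(-7\right)) - 151 \left(7 + 0\right) = - (3 + 0) - 1057 = \left(-1\right) 3 - 1057 = -3 - 1057 = -1060$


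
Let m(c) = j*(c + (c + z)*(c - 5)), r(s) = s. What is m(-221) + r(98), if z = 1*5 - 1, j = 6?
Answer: 293024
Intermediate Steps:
z = 4 (z = 5 - 1 = 4)
m(c) = 6*c + 6*(-5 + c)*(4 + c) (m(c) = 6*(c + (c + 4)*(c - 5)) = 6*(c + (4 + c)*(-5 + c)) = 6*(c + (-5 + c)*(4 + c)) = 6*c + 6*(-5 + c)*(4 + c))
m(-221) + r(98) = (-120 + 6*(-221)²) + 98 = (-120 + 6*48841) + 98 = (-120 + 293046) + 98 = 292926 + 98 = 293024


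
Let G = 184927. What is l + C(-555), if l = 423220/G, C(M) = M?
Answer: -102211265/184927 ≈ -552.71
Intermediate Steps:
l = 423220/184927 ≈ 2.2886
l + C(-555) = 423220/184927 - 555 = -102211265/184927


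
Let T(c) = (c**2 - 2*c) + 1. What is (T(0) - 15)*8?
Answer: -112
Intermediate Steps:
T(c) = 1 + c**2 - 2*c
(T(0) - 15)*8 = ((1 + 0**2 - 2*0) - 15)*8 = ((1 + 0 + 0) - 15)*8 = (1 - 15)*8 = -14*8 = -112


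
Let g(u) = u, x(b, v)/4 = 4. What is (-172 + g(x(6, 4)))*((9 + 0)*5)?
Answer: -7020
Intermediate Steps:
x(b, v) = 16 (x(b, v) = 4*4 = 16)
(-172 + g(x(6, 4)))*((9 + 0)*5) = (-172 + 16)*((9 + 0)*5) = -1404*5 = -156*45 = -7020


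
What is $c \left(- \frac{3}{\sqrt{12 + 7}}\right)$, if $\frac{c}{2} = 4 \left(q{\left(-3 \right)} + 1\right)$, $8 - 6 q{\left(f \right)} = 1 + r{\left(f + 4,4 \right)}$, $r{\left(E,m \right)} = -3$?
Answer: $- \frac{64 \sqrt{19}}{19} \approx -14.683$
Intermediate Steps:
$q{\left(f \right)} = \frac{5}{3}$ ($q{\left(f \right)} = \frac{4}{3} - \frac{1 - 3}{6} = \frac{4}{3} - - \frac{1}{3} = \frac{4}{3} + \frac{1}{3} = \frac{5}{3}$)
$c = \frac{64}{3}$ ($c = 2 \cdot 4 \left(\frac{5}{3} + 1\right) = 2 \cdot 4 \cdot \frac{8}{3} = 2 \cdot \frac{32}{3} = \frac{64}{3} \approx 21.333$)
$c \left(- \frac{3}{\sqrt{12 + 7}}\right) = \frac{64 \left(- \frac{3}{\sqrt{12 + 7}}\right)}{3} = \frac{64 \left(- \frac{3}{\sqrt{19}}\right)}{3} = \frac{64 \left(- 3 \frac{\sqrt{19}}{19}\right)}{3} = \frac{64 \left(- \frac{3 \sqrt{19}}{19}\right)}{3} = - \frac{64 \sqrt{19}}{19}$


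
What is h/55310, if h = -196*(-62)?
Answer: 6076/27655 ≈ 0.21971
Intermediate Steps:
h = 12152
h/55310 = 12152/55310 = 12152*(1/55310) = 6076/27655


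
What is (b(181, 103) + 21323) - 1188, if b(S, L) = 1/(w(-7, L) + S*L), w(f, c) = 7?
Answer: 375517751/18650 ≈ 20135.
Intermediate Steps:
b(S, L) = 1/(7 + L*S) (b(S, L) = 1/(7 + S*L) = 1/(7 + L*S))
(b(181, 103) + 21323) - 1188 = (1/(7 + 103*181) + 21323) - 1188 = (1/(7 + 18643) + 21323) - 1188 = (1/18650 + 21323) - 1188 = 397673951/18650 - 1188 = 375517751/18650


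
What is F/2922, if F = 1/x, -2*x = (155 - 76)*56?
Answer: -1/6463464 ≈ -1.5472e-7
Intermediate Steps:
x = -2212 (x = -(155 - 76)*56/2 = -79*56/2 = -½*4424 = -2212)
F = -1/2212 (F = 1/(-2212) = -1/2212 ≈ -0.00045208)
F/2922 = -1/2212/2922 = -1/2212*1/2922 = -1/6463464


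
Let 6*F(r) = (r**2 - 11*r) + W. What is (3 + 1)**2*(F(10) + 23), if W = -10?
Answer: 944/3 ≈ 314.67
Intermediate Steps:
F(r) = -5/3 - 11*r/6 + r**2/6 (F(r) = ((r**2 - 11*r) - 10)/6 = (-10 + r**2 - 11*r)/6 = -5/3 - 11*r/6 + r**2/6)
(3 + 1)**2*(F(10) + 23) = (3 + 1)**2*((-5/3 - 11/6*10 + (1/6)*10**2) + 23) = 4**2*((-5/3 - 55/3 + (1/6)*100) + 23) = 16*((-5/3 - 55/3 + 50/3) + 23) = 16*(-10/3 + 23) = 16*(59/3) = 944/3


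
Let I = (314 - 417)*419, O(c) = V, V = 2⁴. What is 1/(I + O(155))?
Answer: -1/43141 ≈ -2.3180e-5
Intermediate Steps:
V = 16
O(c) = 16
I = -43157 (I = -103*419 = -43157)
1/(I + O(155)) = 1/(-43157 + 16) = 1/(-43141) = -1/43141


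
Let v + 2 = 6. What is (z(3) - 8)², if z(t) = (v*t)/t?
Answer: 16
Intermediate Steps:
v = 4 (v = -2 + 6 = 4)
z(t) = 4 (z(t) = (4*t)/t = 4)
(z(3) - 8)² = (4 - 8)² = (-4)² = 16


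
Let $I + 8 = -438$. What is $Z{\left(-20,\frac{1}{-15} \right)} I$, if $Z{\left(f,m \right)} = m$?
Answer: $\frac{446}{15} \approx 29.733$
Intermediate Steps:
$I = -446$ ($I = -8 - 438 = -446$)
$Z{\left(-20,\frac{1}{-15} \right)} I = \frac{1}{-15} \left(-446\right) = \left(- \frac{1}{15}\right) \left(-446\right) = \frac{446}{15}$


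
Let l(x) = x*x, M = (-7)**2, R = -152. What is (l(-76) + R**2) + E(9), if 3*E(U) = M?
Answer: 86689/3 ≈ 28896.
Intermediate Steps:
M = 49
l(x) = x**2
E(U) = 49/3 (E(U) = (1/3)*49 = 49/3)
(l(-76) + R**2) + E(9) = ((-76)**2 + (-152)**2) + 49/3 = (5776 + 23104) + 49/3 = 28880 + 49/3 = 86689/3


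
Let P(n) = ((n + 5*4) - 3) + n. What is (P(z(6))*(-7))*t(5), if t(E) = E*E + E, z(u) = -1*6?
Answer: -1050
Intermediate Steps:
z(u) = -6
t(E) = E + E**2 (t(E) = E**2 + E = E + E**2)
P(n) = 17 + 2*n (P(n) = ((n + 20) - 3) + n = ((20 + n) - 3) + n = (17 + n) + n = 17 + 2*n)
(P(z(6))*(-7))*t(5) = ((17 + 2*(-6))*(-7))*(5*(1 + 5)) = ((17 - 12)*(-7))*(5*6) = (5*(-7))*30 = -35*30 = -1050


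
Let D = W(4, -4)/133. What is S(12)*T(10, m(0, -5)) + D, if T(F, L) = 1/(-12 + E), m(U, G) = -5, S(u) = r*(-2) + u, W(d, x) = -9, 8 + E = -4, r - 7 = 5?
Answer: 115/266 ≈ 0.43233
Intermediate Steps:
r = 12 (r = 7 + 5 = 12)
E = -12 (E = -8 - 4 = -12)
S(u) = -24 + u (S(u) = 12*(-2) + u = -24 + u)
T(F, L) = -1/24 (T(F, L) = 1/(-12 - 12) = 1/(-24) = -1/24)
D = -9/133 ≈ -0.067669
S(12)*T(10, m(0, -5)) + D = (-24 + 12)*(-1/24) - 9/133 = -12*(-1/24) - 9/133 = ½ - 9/133 = 115/266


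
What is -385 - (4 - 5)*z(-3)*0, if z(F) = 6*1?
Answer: -385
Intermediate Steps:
z(F) = 6
-385 - (4 - 5)*z(-3)*0 = -385 - (4 - 5)*6*0 = -385 - (-1*6)*0 = -385 - (-6)*0 = -385 - 1*0 = -385 + 0 = -385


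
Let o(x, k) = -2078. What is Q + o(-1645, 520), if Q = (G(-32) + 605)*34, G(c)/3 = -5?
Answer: 17982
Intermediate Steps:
G(c) = -15 (G(c) = 3*(-5) = -15)
Q = 20060 (Q = (-15 + 605)*34 = 590*34 = 20060)
Q + o(-1645, 520) = 20060 - 2078 = 17982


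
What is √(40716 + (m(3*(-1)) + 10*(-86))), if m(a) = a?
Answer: √39853 ≈ 199.63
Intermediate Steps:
√(40716 + (m(3*(-1)) + 10*(-86))) = √(40716 + (3*(-1) + 10*(-86))) = √(40716 + (-3 - 860)) = √(40716 - 863) = √39853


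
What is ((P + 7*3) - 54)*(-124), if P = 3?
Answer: 3720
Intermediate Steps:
((P + 7*3) - 54)*(-124) = ((3 + 7*3) - 54)*(-124) = ((3 + 21) - 54)*(-124) = (24 - 54)*(-124) = -30*(-124) = 3720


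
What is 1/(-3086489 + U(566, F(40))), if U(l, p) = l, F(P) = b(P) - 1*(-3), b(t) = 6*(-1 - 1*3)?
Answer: -1/3085923 ≈ -3.2405e-7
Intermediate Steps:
b(t) = -24 (b(t) = 6*(-1 - 3) = 6*(-4) = -24)
F(P) = -21 (F(P) = -24 - 1*(-3) = -24 + 3 = -21)
1/(-3086489 + U(566, F(40))) = 1/(-3086489 + 566) = 1/(-3085923) = -1/3085923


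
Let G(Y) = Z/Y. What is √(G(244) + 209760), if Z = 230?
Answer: √3122081870/122 ≈ 458.00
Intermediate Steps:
G(Y) = 230/Y
√(G(244) + 209760) = √(230/244 + 209760) = √(230*(1/244) + 209760) = √(115/122 + 209760) = √(25590835/122) = √3122081870/122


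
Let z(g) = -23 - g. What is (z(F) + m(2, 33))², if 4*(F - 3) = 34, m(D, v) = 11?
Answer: 2209/4 ≈ 552.25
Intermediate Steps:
F = 23/2 (F = 3 + (¼)*34 = 3 + 17/2 = 23/2 ≈ 11.500)
(z(F) + m(2, 33))² = ((-23 - 1*23/2) + 11)² = ((-23 - 23/2) + 11)² = (-69/2 + 11)² = (-47/2)² = 2209/4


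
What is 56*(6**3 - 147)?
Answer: 3864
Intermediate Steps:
56*(6**3 - 147) = 56*(216 - 147) = 56*69 = 3864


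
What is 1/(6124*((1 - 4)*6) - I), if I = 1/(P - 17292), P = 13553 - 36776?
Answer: -40515/4466049479 ≈ -9.0718e-6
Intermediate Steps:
P = -23223
I = -1/40515 (I = 1/(-23223 - 17292) = 1/(-40515) = -1/40515 ≈ -2.4682e-5)
1/(6124*((1 - 4)*6) - I) = 1/(6124*((1 - 4)*6) - 1*(-1/40515)) = 1/(6124*(-3*6) + 1/40515) = 1/(6124*(-18) + 1/40515) = 1/(-110232 + 1/40515) = 1/(-4466049479/40515) = -40515/4466049479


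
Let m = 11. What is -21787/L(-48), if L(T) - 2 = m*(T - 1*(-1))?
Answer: 21787/515 ≈ 42.305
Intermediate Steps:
L(T) = 13 + 11*T (L(T) = 2 + 11*(T - 1*(-1)) = 2 + 11*(T + 1) = 2 + 11*(1 + T) = 2 + (11 + 11*T) = 13 + 11*T)
-21787/L(-48) = -21787/(13 + 11*(-48)) = -21787/(13 - 528) = -21787/(-515) = -21787*(-1/515) = 21787/515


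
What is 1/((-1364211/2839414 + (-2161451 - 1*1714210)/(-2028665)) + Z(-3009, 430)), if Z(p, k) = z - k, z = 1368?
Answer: 5760219802310/5411323253561119 ≈ 0.0010645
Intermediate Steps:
Z(p, k) = 1368 - k
1/((-1364211/2839414 + (-2161451 - 1*1714210)/(-2028665)) + Z(-3009, 430)) = 1/((-1364211/2839414 + (-2161451 - 1*1714210)/(-2028665)) + (1368 - 1*430)) = 1/((-1364211*1/2839414 + (-2161451 - 1714210)*(-1/2028665)) + (1368 - 430)) = 1/((-1364211/2839414 - 3875661*(-1/2028665)) + 938) = 1/((-1364211/2839414 + 3875661/2028665) + 938) = 1/(8237078994339/5760219802310 + 938) = 1/(5411323253561119/5760219802310) = 5760219802310/5411323253561119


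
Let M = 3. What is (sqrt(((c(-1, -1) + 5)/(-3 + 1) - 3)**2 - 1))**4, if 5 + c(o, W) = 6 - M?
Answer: 5929/16 ≈ 370.56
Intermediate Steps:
c(o, W) = -2 (c(o, W) = -5 + (6 - 1*3) = -5 + (6 - 3) = -5 + 3 = -2)
(sqrt(((c(-1, -1) + 5)/(-3 + 1) - 3)**2 - 1))**4 = (sqrt(((-2 + 5)/(-3 + 1) - 3)**2 - 1))**4 = (sqrt((3/(-2) - 3)**2 - 1))**4 = (sqrt((3*(-1/2) - 3)**2 - 1))**4 = (sqrt((-3/2 - 3)**2 - 1))**4 = (sqrt((-9/2)**2 - 1))**4 = (sqrt(81/4 - 1))**4 = (sqrt(77/4))**4 = (sqrt(77)/2)**4 = 5929/16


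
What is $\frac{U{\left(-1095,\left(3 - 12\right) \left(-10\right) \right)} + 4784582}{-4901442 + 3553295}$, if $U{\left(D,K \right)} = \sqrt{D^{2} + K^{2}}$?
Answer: $- \frac{4784582}{1348147} - \frac{15 \sqrt{5365}}{1348147} \approx -3.5498$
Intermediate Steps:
$\frac{U{\left(-1095,\left(3 - 12\right) \left(-10\right) \right)} + 4784582}{-4901442 + 3553295} = \frac{\sqrt{\left(-1095\right)^{2} + \left(\left(3 - 12\right) \left(-10\right)\right)^{2}} + 4784582}{-4901442 + 3553295} = \frac{\sqrt{1199025 + \left(\left(-9\right) \left(-10\right)\right)^{2}} + 4784582}{-1348147} = \left(\sqrt{1199025 + 90^{2}} + 4784582\right) \left(- \frac{1}{1348147}\right) = \left(\sqrt{1199025 + 8100} + 4784582\right) \left(- \frac{1}{1348147}\right) = \left(\sqrt{1207125} + 4784582\right) \left(- \frac{1}{1348147}\right) = \left(15 \sqrt{5365} + 4784582\right) \left(- \frac{1}{1348147}\right) = \left(4784582 + 15 \sqrt{5365}\right) \left(- \frac{1}{1348147}\right) = - \frac{4784582}{1348147} - \frac{15 \sqrt{5365}}{1348147}$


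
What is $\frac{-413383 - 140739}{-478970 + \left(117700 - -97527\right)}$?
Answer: $\frac{554122}{263743} \approx 2.101$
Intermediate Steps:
$\frac{-413383 - 140739}{-478970 + \left(117700 - -97527\right)} = - \frac{554122}{-478970 + \left(117700 + 97527\right)} = - \frac{554122}{-478970 + 215227} = - \frac{554122}{-263743} = \left(-554122\right) \left(- \frac{1}{263743}\right) = \frac{554122}{263743}$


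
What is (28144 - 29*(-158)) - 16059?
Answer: 16667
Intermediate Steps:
(28144 - 29*(-158)) - 16059 = (28144 + 4582) - 16059 = 32726 - 16059 = 16667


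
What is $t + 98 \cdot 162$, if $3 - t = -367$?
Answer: $16246$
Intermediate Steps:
$t = 370$ ($t = 3 - -367 = 3 + 367 = 370$)
$t + 98 \cdot 162 = 370 + 98 \cdot 162 = 370 + 15876 = 16246$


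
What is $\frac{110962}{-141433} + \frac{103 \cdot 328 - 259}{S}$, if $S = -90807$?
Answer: $- \frac{4939222553}{4281035477} \approx -1.1537$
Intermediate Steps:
$\frac{110962}{-141433} + \frac{103 \cdot 328 - 259}{S} = \frac{110962}{-141433} + \frac{103 \cdot 328 - 259}{-90807} = 110962 \left(- \frac{1}{141433}\right) + \left(33784 - 259\right) \left(- \frac{1}{90807}\right) = - \frac{110962}{141433} + 33525 \left(- \frac{1}{90807}\right) = - \frac{110962}{141433} - \frac{11175}{30269} = - \frac{4939222553}{4281035477}$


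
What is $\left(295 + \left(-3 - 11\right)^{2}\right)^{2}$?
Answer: $241081$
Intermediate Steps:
$\left(295 + \left(-3 - 11\right)^{2}\right)^{2} = \left(295 + \left(-14\right)^{2}\right)^{2} = \left(295 + 196\right)^{2} = 491^{2} = 241081$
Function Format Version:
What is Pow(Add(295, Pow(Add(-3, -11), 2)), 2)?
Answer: 241081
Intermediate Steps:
Pow(Add(295, Pow(Add(-3, -11), 2)), 2) = Pow(Add(295, Pow(-14, 2)), 2) = Pow(Add(295, 196), 2) = Pow(491, 2) = 241081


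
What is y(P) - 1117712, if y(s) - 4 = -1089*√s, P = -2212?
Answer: -1117708 - 2178*I*√553 ≈ -1.1177e+6 - 51218.0*I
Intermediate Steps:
y(s) = 4 - 1089*√s
y(P) - 1117712 = (4 - 2178*I*√553) - 1117712 = -1117708 - 2178*I*√553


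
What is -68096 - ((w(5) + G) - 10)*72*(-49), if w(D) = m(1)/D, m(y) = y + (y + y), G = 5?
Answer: -418096/5 ≈ -83619.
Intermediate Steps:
m(y) = 3*y (m(y) = y + 2*y = 3*y)
w(D) = 3/D (w(D) = (3*1)/D = 3/D)
-68096 - ((w(5) + G) - 10)*72*(-49) = -68096 - ((3/5 + 5) - 10)*72*(-49) = -68096 - ((3*(⅕) + 5) - 10)*72*(-49) = -68096 - ((⅗ + 5) - 10)*72*(-49) = -68096 - (28/5 - 10)*72*(-49) = -68096 - (-22/5*72)*(-49) = -68096 - (-1584)*(-49)/5 = -68096 - 1*77616/5 = -68096 - 77616/5 = -418096/5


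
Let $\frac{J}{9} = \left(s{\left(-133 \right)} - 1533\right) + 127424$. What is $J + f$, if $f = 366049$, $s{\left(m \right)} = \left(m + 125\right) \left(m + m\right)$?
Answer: $1518220$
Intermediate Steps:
$s{\left(m \right)} = 2 m \left(125 + m\right)$ ($s{\left(m \right)} = \left(125 + m\right) 2 m = 2 m \left(125 + m\right)$)
$J = 1152171$ ($J = 9 \left(\left(2 \left(-133\right) \left(125 - 133\right) - 1533\right) + 127424\right) = 9 \left(\left(2 \left(-133\right) \left(-8\right) - 1533\right) + 127424\right) = 9 \left(\left(2128 - 1533\right) + 127424\right) = 9 \left(595 + 127424\right) = 9 \cdot 128019 = 1152171$)
$J + f = 1152171 + 366049 = 1518220$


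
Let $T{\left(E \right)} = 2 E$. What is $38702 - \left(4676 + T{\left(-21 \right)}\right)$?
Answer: $34068$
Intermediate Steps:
$38702 - \left(4676 + T{\left(-21 \right)}\right) = 38702 - \left(4676 + 2 \left(-21\right)\right) = 38702 - \left(4676 - 42\right) = 38702 - 4634 = 34068$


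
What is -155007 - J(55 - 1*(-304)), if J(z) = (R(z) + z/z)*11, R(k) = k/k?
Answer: -155029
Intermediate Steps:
R(k) = 1
J(z) = 22 (J(z) = (1 + z/z)*11 = (1 + 1)*11 = 2*11 = 22)
-155007 - J(55 - 1*(-304)) = -155007 - 1*22 = -155007 - 22 = -155029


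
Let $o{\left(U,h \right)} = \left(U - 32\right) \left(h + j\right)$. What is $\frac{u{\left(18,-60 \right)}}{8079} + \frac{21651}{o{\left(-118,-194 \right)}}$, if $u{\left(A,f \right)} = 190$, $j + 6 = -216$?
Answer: $\frac{62258143}{168043200} \approx 0.37049$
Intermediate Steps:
$j = -222$ ($j = -6 - 216 = -222$)
$o{\left(U,h \right)} = \left(-222 + h\right) \left(-32 + U\right)$ ($o{\left(U,h \right)} = \left(U - 32\right) \left(h - 222\right) = \left(-32 + U\right) \left(-222 + h\right) = \left(-222 + h\right) \left(-32 + U\right)$)
$\frac{u{\left(18,-60 \right)}}{8079} + \frac{21651}{o{\left(-118,-194 \right)}} = \frac{190}{8079} + \frac{21651}{7104 - -26196 - -6208 - -22892} = 190 \cdot \frac{1}{8079} + \frac{21651}{7104 + 26196 + 6208 + 22892} = \frac{190}{8079} + \frac{21651}{62400} = \frac{190}{8079} + 21651 \cdot \frac{1}{62400} = \frac{190}{8079} + \frac{7217}{20800} = \frac{62258143}{168043200}$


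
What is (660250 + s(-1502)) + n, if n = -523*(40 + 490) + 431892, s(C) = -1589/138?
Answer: 112461787/138 ≈ 8.1494e+5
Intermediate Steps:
s(C) = -1589/138 (s(C) = -1589*1/138 = -1589/138)
n = 154702 (n = -523*530 + 431892 = -277190 + 431892 = 154702)
(660250 + s(-1502)) + n = (660250 - 1589/138) + 154702 = 91112911/138 + 154702 = 112461787/138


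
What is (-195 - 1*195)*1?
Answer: -390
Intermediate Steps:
(-195 - 1*195)*1 = (-195 - 195)*1 = -390*1 = -390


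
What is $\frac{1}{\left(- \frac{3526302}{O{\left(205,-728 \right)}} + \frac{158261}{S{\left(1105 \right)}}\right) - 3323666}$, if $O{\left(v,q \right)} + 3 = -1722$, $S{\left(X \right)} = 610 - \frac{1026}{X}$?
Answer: $- \frac{386988800}{1285329866565509} \approx -3.0108 \cdot 10^{-7}$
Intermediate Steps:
$S{\left(X \right)} = 610 - \frac{1026}{X}$
$O{\left(v,q \right)} = -1725$ ($O{\left(v,q \right)} = -3 - 1722 = -1725$)
$\frac{1}{\left(- \frac{3526302}{O{\left(205,-728 \right)}} + \frac{158261}{S{\left(1105 \right)}}\right) - 3323666} = \frac{1}{\left(- \frac{3526302}{-1725} + \frac{158261}{610 - \frac{1026}{1105}}\right) - 3323666} = \frac{1}{\left(\left(-3526302\right) \left(- \frac{1}{1725}\right) + \frac{158261}{610 - \frac{1026}{1105}}\right) - 3323666} = \frac{1}{\left(\frac{1175434}{575} + \frac{158261}{610 - \frac{1026}{1105}}\right) - 3323666} = \frac{1}{\left(\frac{1175434}{575} + \frac{158261}{\frac{673024}{1105}}\right) - 3323666} = \frac{1}{\left(\frac{1175434}{575} + 158261 \cdot \frac{1105}{673024}\right) - 3323666} = \frac{1}{\left(\frac{1175434}{575} + \frac{174878405}{673024}\right) - 3323666} = \frac{1}{\frac{891650375291}{386988800} - 3323666} = \frac{1}{- \frac{1285329866565509}{386988800}} = - \frac{386988800}{1285329866565509}$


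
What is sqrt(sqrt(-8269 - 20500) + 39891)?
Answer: sqrt(39891 + I*sqrt(28769)) ≈ 199.73 + 0.4246*I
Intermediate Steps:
sqrt(sqrt(-8269 - 20500) + 39891) = sqrt(sqrt(-28769) + 39891) = sqrt(I*sqrt(28769) + 39891) = sqrt(39891 + I*sqrt(28769))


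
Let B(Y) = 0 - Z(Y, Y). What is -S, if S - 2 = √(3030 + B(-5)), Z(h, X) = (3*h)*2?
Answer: -2 - 6*√85 ≈ -57.317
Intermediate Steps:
Z(h, X) = 6*h
B(Y) = -6*Y (B(Y) = 0 - 6*Y = -6*Y)
S = 2 + 6*√85 (S = 2 + √(3030 - 6*(-5)) = 2 + √(3030 + 30) = 2 + √3060 = 2 + 6*√85 ≈ 57.317)
-S = -(2 + 6*√85) = -2 - 6*√85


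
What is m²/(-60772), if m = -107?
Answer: -11449/60772 ≈ -0.18839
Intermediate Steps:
m²/(-60772) = (-107)²/(-60772) = 11449*(-1/60772) = -11449/60772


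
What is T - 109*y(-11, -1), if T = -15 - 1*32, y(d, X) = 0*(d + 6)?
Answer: -47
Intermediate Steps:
y(d, X) = 0 (y(d, X) = 0*(6 + d) = 0)
T = -47 (T = -15 - 32 = -47)
T - 109*y(-11, -1) = -47 - 109*0 = -47 + 0 = -47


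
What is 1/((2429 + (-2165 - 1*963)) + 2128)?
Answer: 1/1429 ≈ 0.00069979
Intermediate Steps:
1/((2429 + (-2165 - 1*963)) + 2128) = 1/((2429 + (-2165 - 963)) + 2128) = 1/((2429 - 3128) + 2128) = 1/(-699 + 2128) = 1/1429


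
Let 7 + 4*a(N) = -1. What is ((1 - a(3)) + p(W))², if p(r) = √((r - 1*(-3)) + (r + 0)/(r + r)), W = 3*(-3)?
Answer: (6 + I*√22)²/4 ≈ 3.5 + 14.071*I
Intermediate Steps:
a(N) = -2 (a(N) = -7/4 + (¼)*(-1) = -7/4 - ¼ = -2)
W = -9
p(r) = √(7/2 + r) (p(r) = √((r + 3) + r/((2*r))) = √((3 + r) + r*(1/(2*r))) = √((3 + r) + ½) = √(7/2 + r))
((1 - a(3)) + p(W))² = ((1 - 1*(-2)) + √(14 + 4*(-9))/2)² = ((1 + 2) + √(14 - 36)/2)² = (3 + √(-22)/2)² = (3 + (I*√22)/2)² = (3 + I*√22/2)²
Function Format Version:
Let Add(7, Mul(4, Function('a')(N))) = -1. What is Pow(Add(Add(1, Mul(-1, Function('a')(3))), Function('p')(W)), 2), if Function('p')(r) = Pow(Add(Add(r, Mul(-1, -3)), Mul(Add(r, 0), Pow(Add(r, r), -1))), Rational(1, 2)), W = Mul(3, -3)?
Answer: Mul(Rational(1, 4), Pow(Add(6, Mul(I, Pow(22, Rational(1, 2)))), 2)) ≈ Add(3.5000, Mul(14.071, I))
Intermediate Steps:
Function('a')(N) = -2 (Function('a')(N) = Add(Rational(-7, 4), Mul(Rational(1, 4), -1)) = Add(Rational(-7, 4), Rational(-1, 4)) = -2)
W = -9
Function('p')(r) = Pow(Add(Rational(7, 2), r), Rational(1, 2)) (Function('p')(r) = Pow(Add(Add(r, 3), Mul(r, Pow(Mul(2, r), -1))), Rational(1, 2)) = Pow(Add(Add(3, r), Mul(r, Mul(Rational(1, 2), Pow(r, -1)))), Rational(1, 2)) = Pow(Add(Add(3, r), Rational(1, 2)), Rational(1, 2)) = Pow(Add(Rational(7, 2), r), Rational(1, 2)))
Pow(Add(Add(1, Mul(-1, Function('a')(3))), Function('p')(W)), 2) = Pow(Add(Add(1, Mul(-1, -2)), Mul(Rational(1, 2), Pow(Add(14, Mul(4, -9)), Rational(1, 2)))), 2) = Pow(Add(Add(1, 2), Mul(Rational(1, 2), Pow(Add(14, -36), Rational(1, 2)))), 2) = Pow(Add(3, Mul(Rational(1, 2), Pow(-22, Rational(1, 2)))), 2) = Pow(Add(3, Mul(Rational(1, 2), Mul(I, Pow(22, Rational(1, 2))))), 2) = Pow(Add(3, Mul(Rational(1, 2), I, Pow(22, Rational(1, 2)))), 2)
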